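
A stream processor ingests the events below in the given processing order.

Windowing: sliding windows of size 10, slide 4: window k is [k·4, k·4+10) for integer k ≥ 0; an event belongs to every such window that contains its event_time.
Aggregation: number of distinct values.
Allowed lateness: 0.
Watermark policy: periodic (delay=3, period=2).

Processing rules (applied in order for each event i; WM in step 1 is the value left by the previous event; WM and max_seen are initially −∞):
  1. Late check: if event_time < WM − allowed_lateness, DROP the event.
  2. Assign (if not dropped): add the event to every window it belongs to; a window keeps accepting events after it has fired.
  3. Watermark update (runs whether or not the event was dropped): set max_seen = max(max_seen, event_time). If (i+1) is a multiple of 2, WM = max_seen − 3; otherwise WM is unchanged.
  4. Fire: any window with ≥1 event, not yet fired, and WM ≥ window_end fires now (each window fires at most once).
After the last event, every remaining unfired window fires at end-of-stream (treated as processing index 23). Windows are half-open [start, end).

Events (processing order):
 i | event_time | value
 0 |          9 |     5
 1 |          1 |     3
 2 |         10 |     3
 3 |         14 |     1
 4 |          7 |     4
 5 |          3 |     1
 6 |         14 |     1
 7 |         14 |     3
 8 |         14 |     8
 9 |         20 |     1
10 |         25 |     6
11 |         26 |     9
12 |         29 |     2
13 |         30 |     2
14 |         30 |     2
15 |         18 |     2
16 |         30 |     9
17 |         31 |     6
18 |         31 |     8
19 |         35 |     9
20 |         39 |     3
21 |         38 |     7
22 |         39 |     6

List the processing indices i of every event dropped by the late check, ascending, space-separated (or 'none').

4 5 15

i=0 t=9 v=5: → [8,18),[4,14),[0,10); WM=−∞
i=1 t=1 v=3: → [0,10); WM=6
i=2 t=10 v=3: → [8,18),[4,14); WM=6
i=3 t=14 v=1: → [12,22),[8,18); WM=11; [0,10) fires=2
i=4 t=7 v=4: DROP (t<11-0); WM=11
i=5 t=3 v=1: DROP (t<11-0); WM=11
i=6 t=14 v=1: → [12,22),[8,18); WM=11
i=7 t=14 v=3: → [12,22),[8,18); WM=11
i=8 t=14 v=8: → [12,22),[8,18); WM=11
i=9 t=20 v=1: → [20,30),[16,26),[12,22); WM=17; [4,14) fires=2
i=10 t=25 v=6: → [24,34),[20,30),[16,26); WM=17
i=11 t=26 v=9: → [24,34),[20,30); WM=23; [8,18) fires=4 [12,22) fires=3
i=12 t=29 v=2: → [28,38),[24,34),[20,30); WM=23
i=13 t=30 v=2: → [28,38),[24,34); WM=27; [16,26) fires=2
i=14 t=30 v=2: → [28,38),[24,34); WM=27
i=15 t=18 v=2: DROP (t<27-0); WM=27
i=16 t=30 v=9: → [28,38),[24,34); WM=27
i=17 t=31 v=6: → [28,38),[24,34); WM=28
i=18 t=31 v=8: → [28,38),[24,34); WM=28
i=19 t=35 v=9: → [32,42),[28,38); WM=32; [20,30) fires=4
i=20 t=39 v=3: → [36,46),[32,42); WM=32
i=21 t=38 v=7: → [36,46),[32,42); WM=36; [24,34) fires=4
i=22 t=39 v=6: → [36,46),[32,42); WM=36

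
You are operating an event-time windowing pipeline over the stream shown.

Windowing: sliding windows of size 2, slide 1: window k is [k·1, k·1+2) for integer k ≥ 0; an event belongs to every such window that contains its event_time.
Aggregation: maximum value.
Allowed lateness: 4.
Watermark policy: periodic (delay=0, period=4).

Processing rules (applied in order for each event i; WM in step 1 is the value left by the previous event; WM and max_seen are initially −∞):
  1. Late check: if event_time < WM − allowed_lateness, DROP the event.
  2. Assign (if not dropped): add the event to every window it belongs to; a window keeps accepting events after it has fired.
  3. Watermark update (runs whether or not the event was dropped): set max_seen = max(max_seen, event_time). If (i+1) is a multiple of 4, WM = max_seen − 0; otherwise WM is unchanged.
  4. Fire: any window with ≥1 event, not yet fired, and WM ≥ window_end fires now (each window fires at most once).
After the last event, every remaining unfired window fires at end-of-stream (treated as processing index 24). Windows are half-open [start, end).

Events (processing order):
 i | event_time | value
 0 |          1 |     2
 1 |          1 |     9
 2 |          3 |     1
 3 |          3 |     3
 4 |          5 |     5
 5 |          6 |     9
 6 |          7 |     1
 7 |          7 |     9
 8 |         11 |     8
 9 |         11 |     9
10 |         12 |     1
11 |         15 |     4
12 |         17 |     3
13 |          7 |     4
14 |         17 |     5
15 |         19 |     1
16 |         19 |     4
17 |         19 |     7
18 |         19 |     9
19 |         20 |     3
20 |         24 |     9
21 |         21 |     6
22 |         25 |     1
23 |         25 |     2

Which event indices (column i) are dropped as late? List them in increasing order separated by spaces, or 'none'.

13

i=0 t=1 v=2: → [1,3),[0,2); WM=−∞
i=1 t=1 v=9: → [1,3),[0,2); WM=−∞
i=2 t=3 v=1: → [3,5),[2,4); WM=−∞
i=3 t=3 v=3: → [3,5),[2,4); WM=3; [0,2) fires=9 [1,3) fires=9
i=4 t=5 v=5: → [5,7),[4,6); WM=3
i=5 t=6 v=9: → [6,8),[5,7); WM=3
i=6 t=7 v=1: → [7,9),[6,8); WM=3
i=7 t=7 v=9: → [7,9),[6,8); WM=7; [2,4) fires=3 [3,5) fires=3 [4,6) fires=5 [5,7) fires=9
i=8 t=11 v=8: → [11,13),[10,12); WM=7
i=9 t=11 v=9: → [11,13),[10,12); WM=7
i=10 t=12 v=1: → [12,14),[11,13); WM=7
i=11 t=15 v=4: → [15,17),[14,16); WM=15; [6,8) fires=9 [7,9) fires=9 [10,12) fires=9 [11,13) fires=9 [12,14) fires=1
i=12 t=17 v=3: → [17,19),[16,18); WM=15
i=13 t=7 v=4: DROP (t<15-4); WM=15
i=14 t=17 v=5: → [17,19),[16,18); WM=15
i=15 t=19 v=1: → [19,21),[18,20); WM=19; [14,16) fires=4 [15,17) fires=4 [16,18) fires=5 [17,19) fires=5
i=16 t=19 v=4: → [19,21),[18,20); WM=19
i=17 t=19 v=7: → [19,21),[18,20); WM=19
i=18 t=19 v=9: → [19,21),[18,20); WM=19
i=19 t=20 v=3: → [20,22),[19,21); WM=20; [18,20) fires=9
i=20 t=24 v=9: → [24,26),[23,25); WM=20
i=21 t=21 v=6: → [21,23),[20,22); WM=20
i=22 t=25 v=1: → [25,27),[24,26); WM=20
i=23 t=25 v=2: → [25,27),[24,26); WM=25; [19,21) fires=9 [20,22) fires=6 [21,23) fires=6 [23,25) fires=9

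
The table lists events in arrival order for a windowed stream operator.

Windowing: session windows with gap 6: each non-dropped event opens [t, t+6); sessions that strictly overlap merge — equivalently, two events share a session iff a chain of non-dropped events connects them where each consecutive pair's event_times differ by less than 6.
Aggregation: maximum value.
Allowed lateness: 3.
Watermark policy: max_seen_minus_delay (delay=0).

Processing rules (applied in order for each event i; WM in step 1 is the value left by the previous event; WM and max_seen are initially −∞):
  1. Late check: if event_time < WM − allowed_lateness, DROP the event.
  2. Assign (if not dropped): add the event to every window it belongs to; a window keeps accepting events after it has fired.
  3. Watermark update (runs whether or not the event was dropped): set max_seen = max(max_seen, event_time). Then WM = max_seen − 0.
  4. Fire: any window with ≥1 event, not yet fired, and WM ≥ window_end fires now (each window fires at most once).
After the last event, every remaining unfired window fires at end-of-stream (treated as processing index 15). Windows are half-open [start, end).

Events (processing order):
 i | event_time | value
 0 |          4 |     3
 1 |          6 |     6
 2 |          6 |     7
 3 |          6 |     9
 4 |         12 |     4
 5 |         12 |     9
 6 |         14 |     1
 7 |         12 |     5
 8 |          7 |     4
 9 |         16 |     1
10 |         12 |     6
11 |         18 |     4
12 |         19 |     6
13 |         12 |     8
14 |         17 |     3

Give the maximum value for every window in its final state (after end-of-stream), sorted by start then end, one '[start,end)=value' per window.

[4,12)=9 [12,25)=9

i=0 t=4 v=3: → [4,10); WM=4
i=1 t=6 v=6: → [4,12); WM=6
i=2 t=6 v=7: → [4,12); WM=6
i=3 t=6 v=9: → [4,12); WM=6
i=4 t=12 v=4: → [12,18); WM=12
i=5 t=12 v=9: → [12,18); WM=12
i=6 t=14 v=1: → [12,20); WM=14
i=7 t=12 v=5: → [12,20); WM=14
i=8 t=7 v=4: DROP (t<14-3); WM=14
i=9 t=16 v=1: → [12,22); WM=16
i=10 t=12 v=6: DROP (t<16-3); WM=16
i=11 t=18 v=4: → [12,24); WM=18
i=12 t=19 v=6: → [12,25); WM=19
i=13 t=12 v=8: DROP (t<19-3); WM=19
i=14 t=17 v=3: → [12,25); WM=19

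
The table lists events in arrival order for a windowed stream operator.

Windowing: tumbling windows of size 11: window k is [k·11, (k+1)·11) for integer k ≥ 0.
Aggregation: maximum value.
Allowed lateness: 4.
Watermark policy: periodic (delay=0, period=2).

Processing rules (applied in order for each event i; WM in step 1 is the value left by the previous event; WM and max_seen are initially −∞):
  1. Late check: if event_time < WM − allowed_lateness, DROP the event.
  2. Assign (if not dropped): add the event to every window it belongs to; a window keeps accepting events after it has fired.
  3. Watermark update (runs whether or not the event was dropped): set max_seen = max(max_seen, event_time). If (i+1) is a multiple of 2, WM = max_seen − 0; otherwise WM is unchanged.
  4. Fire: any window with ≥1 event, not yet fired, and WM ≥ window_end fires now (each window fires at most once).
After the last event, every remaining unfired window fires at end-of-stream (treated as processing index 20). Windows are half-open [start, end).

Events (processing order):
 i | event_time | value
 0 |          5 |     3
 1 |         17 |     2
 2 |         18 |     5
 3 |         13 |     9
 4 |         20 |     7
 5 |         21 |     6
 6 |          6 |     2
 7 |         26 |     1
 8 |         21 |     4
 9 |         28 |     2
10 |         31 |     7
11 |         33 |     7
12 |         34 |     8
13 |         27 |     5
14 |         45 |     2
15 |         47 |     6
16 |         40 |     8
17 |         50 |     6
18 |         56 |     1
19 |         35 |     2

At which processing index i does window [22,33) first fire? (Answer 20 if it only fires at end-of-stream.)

11

i=0 t=5 v=3: → [0,11); WM=−∞
i=1 t=17 v=2: → [11,22); WM=17; [0,11) fires=3
i=2 t=18 v=5: → [11,22); WM=17
i=3 t=13 v=9: → [11,22); WM=18
i=4 t=20 v=7: → [11,22); WM=18
i=5 t=21 v=6: → [11,22); WM=21
i=6 t=6 v=2: DROP (t<21-4); WM=21
i=7 t=26 v=1: → [22,33); WM=26; [11,22) fires=9
i=8 t=21 v=4: DROP (t<26-4); WM=26
i=9 t=28 v=2: → [22,33); WM=28
i=10 t=31 v=7: → [22,33); WM=28
i=11 t=33 v=7: → [33,44); WM=33; [22,33) fires=7
i=12 t=34 v=8: → [33,44); WM=33
i=13 t=27 v=5: DROP (t<33-4); WM=34
i=14 t=45 v=2: → [44,55); WM=34
i=15 t=47 v=6: → [44,55); WM=47; [33,44) fires=8
i=16 t=40 v=8: DROP (t<47-4); WM=47
i=17 t=50 v=6: → [44,55); WM=50
i=18 t=56 v=1: → [55,66); WM=50
i=19 t=35 v=2: DROP (t<50-4); WM=56; [44,55) fires=6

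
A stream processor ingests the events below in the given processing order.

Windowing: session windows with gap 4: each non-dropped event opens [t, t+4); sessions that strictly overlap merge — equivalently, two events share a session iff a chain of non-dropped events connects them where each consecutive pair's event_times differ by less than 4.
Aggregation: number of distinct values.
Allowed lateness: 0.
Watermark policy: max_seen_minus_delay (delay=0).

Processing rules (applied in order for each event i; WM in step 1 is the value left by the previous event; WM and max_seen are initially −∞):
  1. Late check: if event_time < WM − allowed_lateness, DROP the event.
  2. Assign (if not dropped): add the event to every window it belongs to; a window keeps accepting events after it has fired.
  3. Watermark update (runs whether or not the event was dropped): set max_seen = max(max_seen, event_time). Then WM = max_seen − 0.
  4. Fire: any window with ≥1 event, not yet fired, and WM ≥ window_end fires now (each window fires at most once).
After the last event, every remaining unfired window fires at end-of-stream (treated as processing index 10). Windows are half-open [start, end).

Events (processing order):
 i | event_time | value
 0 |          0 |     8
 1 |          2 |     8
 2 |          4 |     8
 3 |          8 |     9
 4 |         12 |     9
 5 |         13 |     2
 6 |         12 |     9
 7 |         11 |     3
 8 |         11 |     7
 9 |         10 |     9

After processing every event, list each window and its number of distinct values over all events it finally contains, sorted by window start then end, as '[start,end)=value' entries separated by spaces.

i=0 t=0 v=8: → [0,4); WM=0
i=1 t=2 v=8: → [0,6); WM=2
i=2 t=4 v=8: → [0,8); WM=4
i=3 t=8 v=9: → [8,12); WM=8
i=4 t=12 v=9: → [12,16); WM=12
i=5 t=13 v=2: → [12,17); WM=13
i=6 t=12 v=9: DROP (t<13-0); WM=13
i=7 t=11 v=3: DROP (t<13-0); WM=13
i=8 t=11 v=7: DROP (t<13-0); WM=13
i=9 t=10 v=9: DROP (t<13-0); WM=13

[0,8)=1 [8,12)=1 [12,17)=2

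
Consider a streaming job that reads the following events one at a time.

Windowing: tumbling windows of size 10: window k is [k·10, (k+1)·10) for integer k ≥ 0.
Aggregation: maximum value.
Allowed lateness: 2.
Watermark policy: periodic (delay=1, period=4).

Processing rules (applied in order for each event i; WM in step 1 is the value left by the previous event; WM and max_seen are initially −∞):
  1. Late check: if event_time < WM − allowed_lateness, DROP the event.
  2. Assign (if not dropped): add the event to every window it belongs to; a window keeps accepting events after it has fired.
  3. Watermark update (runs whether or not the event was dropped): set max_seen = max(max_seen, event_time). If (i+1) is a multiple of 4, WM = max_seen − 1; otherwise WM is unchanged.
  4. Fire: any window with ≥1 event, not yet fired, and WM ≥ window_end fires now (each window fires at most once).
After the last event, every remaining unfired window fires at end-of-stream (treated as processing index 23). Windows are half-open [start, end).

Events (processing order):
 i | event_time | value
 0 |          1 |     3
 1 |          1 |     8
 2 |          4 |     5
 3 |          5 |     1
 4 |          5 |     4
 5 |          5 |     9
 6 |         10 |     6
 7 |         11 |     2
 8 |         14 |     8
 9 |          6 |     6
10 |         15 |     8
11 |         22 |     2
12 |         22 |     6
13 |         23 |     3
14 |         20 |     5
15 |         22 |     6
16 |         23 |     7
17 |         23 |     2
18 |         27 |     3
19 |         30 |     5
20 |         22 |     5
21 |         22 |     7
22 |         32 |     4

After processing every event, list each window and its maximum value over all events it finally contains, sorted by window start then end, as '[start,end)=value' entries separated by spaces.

i=0 t=1 v=3: → [0,10); WM=−∞
i=1 t=1 v=8: → [0,10); WM=−∞
i=2 t=4 v=5: → [0,10); WM=−∞
i=3 t=5 v=1: → [0,10); WM=4
i=4 t=5 v=4: → [0,10); WM=4
i=5 t=5 v=9: → [0,10); WM=4
i=6 t=10 v=6: → [10,20); WM=4
i=7 t=11 v=2: → [10,20); WM=10; [0,10) fires=9
i=8 t=14 v=8: → [10,20); WM=10
i=9 t=6 v=6: DROP (t<10-2); WM=10
i=10 t=15 v=8: → [10,20); WM=10
i=11 t=22 v=2: → [20,30); WM=21; [10,20) fires=8
i=12 t=22 v=6: → [20,30); WM=21
i=13 t=23 v=3: → [20,30); WM=21
i=14 t=20 v=5: → [20,30); WM=21
i=15 t=22 v=6: → [20,30); WM=22
i=16 t=23 v=7: → [20,30); WM=22
i=17 t=23 v=2: → [20,30); WM=22
i=18 t=27 v=3: → [20,30); WM=22
i=19 t=30 v=5: → [30,40); WM=29
i=20 t=22 v=5: DROP (t<29-2); WM=29
i=21 t=22 v=7: DROP (t<29-2); WM=29
i=22 t=32 v=4: → [30,40); WM=29

[0,10)=9 [10,20)=8 [20,30)=7 [30,40)=5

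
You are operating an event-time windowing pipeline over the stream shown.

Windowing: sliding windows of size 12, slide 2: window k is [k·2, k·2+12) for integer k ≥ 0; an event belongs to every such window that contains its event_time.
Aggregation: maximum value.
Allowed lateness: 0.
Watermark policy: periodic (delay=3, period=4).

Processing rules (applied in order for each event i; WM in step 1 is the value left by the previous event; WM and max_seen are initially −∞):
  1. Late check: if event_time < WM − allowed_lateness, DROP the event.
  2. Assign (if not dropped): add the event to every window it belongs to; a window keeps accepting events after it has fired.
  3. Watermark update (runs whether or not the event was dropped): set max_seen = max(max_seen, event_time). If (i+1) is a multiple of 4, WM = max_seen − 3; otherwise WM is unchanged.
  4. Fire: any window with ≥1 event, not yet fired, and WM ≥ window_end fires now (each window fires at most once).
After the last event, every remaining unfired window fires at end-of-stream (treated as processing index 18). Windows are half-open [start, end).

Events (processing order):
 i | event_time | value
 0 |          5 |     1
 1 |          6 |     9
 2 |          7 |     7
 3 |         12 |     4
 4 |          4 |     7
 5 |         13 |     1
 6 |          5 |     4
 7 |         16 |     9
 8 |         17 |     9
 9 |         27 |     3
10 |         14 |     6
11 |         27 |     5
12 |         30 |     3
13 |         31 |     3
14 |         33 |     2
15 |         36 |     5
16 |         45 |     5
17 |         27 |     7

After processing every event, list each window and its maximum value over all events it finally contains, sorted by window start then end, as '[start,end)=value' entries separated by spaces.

[0,12)=9 [2,14)=9 [4,16)=9 [6,18)=9 [8,20)=9 [10,22)=9 [12,24)=9 [14,26)=9 [16,28)=9 [18,30)=5 [20,32)=5 [22,34)=5 [24,36)=5 [26,38)=5 [28,40)=5 [30,42)=5 [32,44)=5 [34,46)=5 [36,48)=5 [38,50)=5 [40,52)=5 [42,54)=5 [44,56)=5

i=0 t=5 v=1: → [4,16),[2,14),[0,12); WM=−∞
i=1 t=6 v=9: → [6,18),[4,16),[2,14),[0,12); WM=−∞
i=2 t=7 v=7: → [6,18),[4,16),[2,14),[0,12); WM=−∞
i=3 t=12 v=4: → [12,24),[10,22),[8,20),[6,18),[4,16),[2,14); WM=9
i=4 t=4 v=7: DROP (t<9-0); WM=9
i=5 t=13 v=1: → [12,24),[10,22),[8,20),[6,18),[4,16),[2,14); WM=9
i=6 t=5 v=4: DROP (t<9-0); WM=9
i=7 t=16 v=9: → [16,28),[14,26),[12,24),[10,22),[8,20),[6,18); WM=13; [0,12) fires=9
i=8 t=17 v=9: → [16,28),[14,26),[12,24),[10,22),[8,20),[6,18); WM=13
i=9 t=27 v=3: → [26,38),[24,36),[22,34),[20,32),[18,30),[16,28); WM=13
i=10 t=14 v=6: → [14,26),[12,24),[10,22),[8,20),[6,18),[4,16); WM=13
i=11 t=27 v=5: → [26,38),[24,36),[22,34),[20,32),[18,30),[16,28); WM=24; [2,14) fires=9 [4,16) fires=9 [6,18) fires=9 [8,20) fires=9 [10,22) fires=9 [12,24) fires=9
i=12 t=30 v=3: → [30,42),[28,40),[26,38),[24,36),[22,34),[20,32); WM=24
i=13 t=31 v=3: → [30,42),[28,40),[26,38),[24,36),[22,34),[20,32); WM=24
i=14 t=33 v=2: → [32,44),[30,42),[28,40),[26,38),[24,36),[22,34); WM=24
i=15 t=36 v=5: → [36,48),[34,46),[32,44),[30,42),[28,40),[26,38); WM=33; [14,26) fires=9 [16,28) fires=9 [18,30) fires=5 [20,32) fires=5
i=16 t=45 v=5: → [44,56),[42,54),[40,52),[38,50),[36,48),[34,46); WM=33
i=17 t=27 v=7: DROP (t<33-0); WM=33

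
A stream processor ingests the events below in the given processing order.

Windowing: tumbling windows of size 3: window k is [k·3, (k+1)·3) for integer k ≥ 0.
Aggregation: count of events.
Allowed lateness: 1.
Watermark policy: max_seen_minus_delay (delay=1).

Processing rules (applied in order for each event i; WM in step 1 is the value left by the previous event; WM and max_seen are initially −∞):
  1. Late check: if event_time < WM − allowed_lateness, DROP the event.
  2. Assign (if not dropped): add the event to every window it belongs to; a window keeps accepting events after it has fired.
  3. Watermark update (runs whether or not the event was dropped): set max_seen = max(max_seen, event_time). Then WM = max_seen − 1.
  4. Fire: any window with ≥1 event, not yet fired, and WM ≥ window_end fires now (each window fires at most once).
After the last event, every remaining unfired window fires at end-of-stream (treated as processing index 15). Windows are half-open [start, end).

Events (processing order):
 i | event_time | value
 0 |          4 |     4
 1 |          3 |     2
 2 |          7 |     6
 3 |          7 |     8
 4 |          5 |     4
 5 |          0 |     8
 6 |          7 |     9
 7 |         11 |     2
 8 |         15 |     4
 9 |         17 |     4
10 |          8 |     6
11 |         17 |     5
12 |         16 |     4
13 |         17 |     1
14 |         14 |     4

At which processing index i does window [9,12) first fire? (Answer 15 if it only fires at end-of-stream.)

8

i=0 t=4 v=4: → [3,6); WM=3
i=1 t=3 v=2: → [3,6); WM=3
i=2 t=7 v=6: → [6,9); WM=6; [3,6) fires=2
i=3 t=7 v=8: → [6,9); WM=6
i=4 t=5 v=4: → [3,6); WM=6
i=5 t=0 v=8: DROP (t<6-1); WM=6
i=6 t=7 v=9: → [6,9); WM=6
i=7 t=11 v=2: → [9,12); WM=10; [6,9) fires=3
i=8 t=15 v=4: → [15,18); WM=14; [9,12) fires=1
i=9 t=17 v=4: → [15,18); WM=16
i=10 t=8 v=6: DROP (t<16-1); WM=16
i=11 t=17 v=5: → [15,18); WM=16
i=12 t=16 v=4: → [15,18); WM=16
i=13 t=17 v=1: → [15,18); WM=16
i=14 t=14 v=4: DROP (t<16-1); WM=16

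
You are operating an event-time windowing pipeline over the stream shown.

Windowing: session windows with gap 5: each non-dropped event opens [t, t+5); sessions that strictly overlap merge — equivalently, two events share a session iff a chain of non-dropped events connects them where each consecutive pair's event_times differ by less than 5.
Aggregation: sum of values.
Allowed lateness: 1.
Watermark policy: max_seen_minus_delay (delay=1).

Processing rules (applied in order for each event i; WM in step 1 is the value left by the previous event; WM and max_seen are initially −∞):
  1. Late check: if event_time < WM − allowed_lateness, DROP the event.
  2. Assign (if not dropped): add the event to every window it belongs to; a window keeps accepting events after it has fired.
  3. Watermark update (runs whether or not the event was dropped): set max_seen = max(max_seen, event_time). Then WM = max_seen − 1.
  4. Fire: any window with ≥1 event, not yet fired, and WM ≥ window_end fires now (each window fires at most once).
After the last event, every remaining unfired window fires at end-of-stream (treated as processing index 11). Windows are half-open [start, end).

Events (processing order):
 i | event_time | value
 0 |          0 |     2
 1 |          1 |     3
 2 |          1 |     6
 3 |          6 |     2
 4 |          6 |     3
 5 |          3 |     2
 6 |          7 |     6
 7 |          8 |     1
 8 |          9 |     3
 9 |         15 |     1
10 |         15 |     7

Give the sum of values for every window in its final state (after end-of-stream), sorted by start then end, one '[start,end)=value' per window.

i=0 t=0 v=2: → [0,5); WM=-1
i=1 t=1 v=3: → [0,6); WM=0
i=2 t=1 v=6: → [0,6); WM=0
i=3 t=6 v=2: → [6,11); WM=5
i=4 t=6 v=3: → [6,11); WM=5
i=5 t=3 v=2: DROP (t<5-1); WM=5
i=6 t=7 v=6: → [6,12); WM=6
i=7 t=8 v=1: → [6,13); WM=7
i=8 t=9 v=3: → [6,14); WM=8
i=9 t=15 v=1: → [15,20); WM=14
i=10 t=15 v=7: → [15,20); WM=14

[0,6)=11 [6,14)=15 [15,20)=8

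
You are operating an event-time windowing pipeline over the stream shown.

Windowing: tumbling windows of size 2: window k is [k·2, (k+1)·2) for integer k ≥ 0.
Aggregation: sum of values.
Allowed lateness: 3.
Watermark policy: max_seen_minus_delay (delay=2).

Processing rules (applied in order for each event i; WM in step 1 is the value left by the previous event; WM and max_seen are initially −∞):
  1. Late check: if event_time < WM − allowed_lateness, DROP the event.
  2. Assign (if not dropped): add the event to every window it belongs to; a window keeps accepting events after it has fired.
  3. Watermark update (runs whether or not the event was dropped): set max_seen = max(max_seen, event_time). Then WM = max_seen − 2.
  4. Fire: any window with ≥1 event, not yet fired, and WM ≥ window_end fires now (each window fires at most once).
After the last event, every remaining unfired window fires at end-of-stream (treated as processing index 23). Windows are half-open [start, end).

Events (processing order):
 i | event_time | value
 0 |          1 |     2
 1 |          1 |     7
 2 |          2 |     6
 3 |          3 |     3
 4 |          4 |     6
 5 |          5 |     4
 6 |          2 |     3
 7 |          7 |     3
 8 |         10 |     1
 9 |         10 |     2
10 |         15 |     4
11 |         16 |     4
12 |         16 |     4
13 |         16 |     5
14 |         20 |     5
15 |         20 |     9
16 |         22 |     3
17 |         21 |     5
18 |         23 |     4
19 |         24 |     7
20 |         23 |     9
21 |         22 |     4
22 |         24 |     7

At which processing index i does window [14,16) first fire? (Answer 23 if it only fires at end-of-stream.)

14

i=0 t=1 v=2: → [0,2); WM=-1
i=1 t=1 v=7: → [0,2); WM=-1
i=2 t=2 v=6: → [2,4); WM=0
i=3 t=3 v=3: → [2,4); WM=1
i=4 t=4 v=6: → [4,6); WM=2; [0,2) fires=9
i=5 t=5 v=4: → [4,6); WM=3
i=6 t=2 v=3: → [2,4); WM=3
i=7 t=7 v=3: → [6,8); WM=5; [2,4) fires=12
i=8 t=10 v=1: → [10,12); WM=8; [4,6) fires=10 [6,8) fires=3
i=9 t=10 v=2: → [10,12); WM=8
i=10 t=15 v=4: → [14,16); WM=13; [10,12) fires=3
i=11 t=16 v=4: → [16,18); WM=14
i=12 t=16 v=4: → [16,18); WM=14
i=13 t=16 v=5: → [16,18); WM=14
i=14 t=20 v=5: → [20,22); WM=18; [14,16) fires=4 [16,18) fires=13
i=15 t=20 v=9: → [20,22); WM=18
i=16 t=22 v=3: → [22,24); WM=20
i=17 t=21 v=5: → [20,22); WM=20
i=18 t=23 v=4: → [22,24); WM=21
i=19 t=24 v=7: → [24,26); WM=22; [20,22) fires=19
i=20 t=23 v=9: → [22,24); WM=22
i=21 t=22 v=4: → [22,24); WM=22
i=22 t=24 v=7: → [24,26); WM=22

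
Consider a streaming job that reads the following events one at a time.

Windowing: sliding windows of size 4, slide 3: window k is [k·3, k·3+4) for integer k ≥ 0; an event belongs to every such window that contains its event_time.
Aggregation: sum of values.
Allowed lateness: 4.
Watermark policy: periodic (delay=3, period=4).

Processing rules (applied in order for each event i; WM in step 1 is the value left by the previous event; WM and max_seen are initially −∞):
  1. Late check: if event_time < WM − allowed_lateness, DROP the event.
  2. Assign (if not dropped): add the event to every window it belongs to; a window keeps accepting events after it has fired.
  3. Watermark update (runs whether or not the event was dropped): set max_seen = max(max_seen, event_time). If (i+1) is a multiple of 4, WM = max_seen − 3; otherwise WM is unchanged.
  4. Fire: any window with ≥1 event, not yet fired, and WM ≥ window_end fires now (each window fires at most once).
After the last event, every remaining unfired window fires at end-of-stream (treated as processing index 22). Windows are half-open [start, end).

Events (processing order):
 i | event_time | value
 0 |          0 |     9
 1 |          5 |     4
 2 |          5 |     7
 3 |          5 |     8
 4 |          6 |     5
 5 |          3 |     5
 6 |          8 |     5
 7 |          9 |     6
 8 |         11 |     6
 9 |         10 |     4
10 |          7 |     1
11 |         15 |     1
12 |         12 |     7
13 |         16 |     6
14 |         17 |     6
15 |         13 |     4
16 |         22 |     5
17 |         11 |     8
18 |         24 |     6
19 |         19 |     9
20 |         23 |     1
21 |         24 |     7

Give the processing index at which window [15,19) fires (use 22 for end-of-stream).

19

i=0 t=0 v=9: → [0,4); WM=−∞
i=1 t=5 v=4: → [3,7); WM=−∞
i=2 t=5 v=7: → [3,7); WM=−∞
i=3 t=5 v=8: → [3,7); WM=2
i=4 t=6 v=5: → [6,10),[3,7); WM=2
i=5 t=3 v=5: → [3,7),[0,4); WM=2
i=6 t=8 v=5: → [6,10); WM=2
i=7 t=9 v=6: → [9,13),[6,10); WM=6; [0,4) fires=14
i=8 t=11 v=6: → [9,13); WM=6
i=9 t=10 v=4: → [9,13); WM=6
i=10 t=7 v=1: → [6,10); WM=6
i=11 t=15 v=1: → [15,19),[12,16); WM=12; [3,7) fires=29 [6,10) fires=17
i=12 t=12 v=7: → [12,16),[9,13); WM=12
i=13 t=16 v=6: → [15,19); WM=12
i=14 t=17 v=6: → [15,19); WM=12
i=15 t=13 v=4: → [12,16); WM=14; [9,13) fires=23
i=16 t=22 v=5: → [21,25); WM=14
i=17 t=11 v=8: → [9,13); WM=14
i=18 t=24 v=6: → [24,28),[21,25); WM=14
i=19 t=19 v=9: → [18,22); WM=21; [12,16) fires=12 [15,19) fires=13
i=20 t=23 v=1: → [21,25); WM=21
i=21 t=24 v=7: → [24,28),[21,25); WM=21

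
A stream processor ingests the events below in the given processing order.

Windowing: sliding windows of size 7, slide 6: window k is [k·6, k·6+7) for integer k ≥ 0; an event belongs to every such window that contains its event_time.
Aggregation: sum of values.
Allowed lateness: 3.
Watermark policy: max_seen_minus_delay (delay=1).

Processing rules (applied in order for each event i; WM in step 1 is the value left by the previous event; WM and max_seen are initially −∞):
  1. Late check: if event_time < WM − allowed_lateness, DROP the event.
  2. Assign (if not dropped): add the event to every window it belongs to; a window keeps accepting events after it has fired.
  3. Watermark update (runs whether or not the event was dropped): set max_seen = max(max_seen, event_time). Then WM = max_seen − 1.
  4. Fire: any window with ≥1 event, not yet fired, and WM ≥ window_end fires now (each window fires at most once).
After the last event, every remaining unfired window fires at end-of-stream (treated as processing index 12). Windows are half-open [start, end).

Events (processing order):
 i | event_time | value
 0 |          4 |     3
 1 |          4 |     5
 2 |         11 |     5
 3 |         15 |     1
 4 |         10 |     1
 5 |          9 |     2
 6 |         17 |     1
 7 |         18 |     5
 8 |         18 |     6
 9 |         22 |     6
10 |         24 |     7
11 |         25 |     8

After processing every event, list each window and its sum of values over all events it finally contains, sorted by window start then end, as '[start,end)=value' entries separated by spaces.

[0,7)=8 [6,13)=5 [12,19)=13 [18,25)=24 [24,31)=15

i=0 t=4 v=3: → [0,7); WM=3
i=1 t=4 v=5: → [0,7); WM=3
i=2 t=11 v=5: → [6,13); WM=10; [0,7) fires=8
i=3 t=15 v=1: → [12,19); WM=14; [6,13) fires=5
i=4 t=10 v=1: DROP (t<14-3); WM=14
i=5 t=9 v=2: DROP (t<14-3); WM=14
i=6 t=17 v=1: → [12,19); WM=16
i=7 t=18 v=5: → [18,25),[12,19); WM=17
i=8 t=18 v=6: → [18,25),[12,19); WM=17
i=9 t=22 v=6: → [18,25); WM=21; [12,19) fires=13
i=10 t=24 v=7: → [24,31),[18,25); WM=23
i=11 t=25 v=8: → [24,31); WM=24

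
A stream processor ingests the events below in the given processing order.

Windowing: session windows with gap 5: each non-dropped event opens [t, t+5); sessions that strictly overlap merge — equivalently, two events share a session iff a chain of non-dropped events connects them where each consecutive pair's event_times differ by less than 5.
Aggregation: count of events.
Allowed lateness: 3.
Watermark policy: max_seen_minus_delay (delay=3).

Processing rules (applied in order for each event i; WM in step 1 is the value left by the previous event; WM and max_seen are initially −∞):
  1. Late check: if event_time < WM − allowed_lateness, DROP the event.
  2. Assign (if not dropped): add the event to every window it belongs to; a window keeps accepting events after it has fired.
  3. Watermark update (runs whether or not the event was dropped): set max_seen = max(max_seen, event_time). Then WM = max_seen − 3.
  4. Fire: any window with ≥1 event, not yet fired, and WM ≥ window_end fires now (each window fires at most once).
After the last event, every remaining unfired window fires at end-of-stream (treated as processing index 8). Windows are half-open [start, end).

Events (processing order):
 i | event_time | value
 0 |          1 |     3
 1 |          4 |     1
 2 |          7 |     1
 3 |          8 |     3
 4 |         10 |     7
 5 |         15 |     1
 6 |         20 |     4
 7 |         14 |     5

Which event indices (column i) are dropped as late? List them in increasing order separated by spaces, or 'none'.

i=0 t=1 v=3: → [1,6); WM=-2
i=1 t=4 v=1: → [1,9); WM=1
i=2 t=7 v=1: → [1,12); WM=4
i=3 t=8 v=3: → [1,13); WM=5
i=4 t=10 v=7: → [1,15); WM=7
i=5 t=15 v=1: → [15,20); WM=12
i=6 t=20 v=4: → [20,25); WM=17
i=7 t=14 v=5: → [1,20); WM=17

none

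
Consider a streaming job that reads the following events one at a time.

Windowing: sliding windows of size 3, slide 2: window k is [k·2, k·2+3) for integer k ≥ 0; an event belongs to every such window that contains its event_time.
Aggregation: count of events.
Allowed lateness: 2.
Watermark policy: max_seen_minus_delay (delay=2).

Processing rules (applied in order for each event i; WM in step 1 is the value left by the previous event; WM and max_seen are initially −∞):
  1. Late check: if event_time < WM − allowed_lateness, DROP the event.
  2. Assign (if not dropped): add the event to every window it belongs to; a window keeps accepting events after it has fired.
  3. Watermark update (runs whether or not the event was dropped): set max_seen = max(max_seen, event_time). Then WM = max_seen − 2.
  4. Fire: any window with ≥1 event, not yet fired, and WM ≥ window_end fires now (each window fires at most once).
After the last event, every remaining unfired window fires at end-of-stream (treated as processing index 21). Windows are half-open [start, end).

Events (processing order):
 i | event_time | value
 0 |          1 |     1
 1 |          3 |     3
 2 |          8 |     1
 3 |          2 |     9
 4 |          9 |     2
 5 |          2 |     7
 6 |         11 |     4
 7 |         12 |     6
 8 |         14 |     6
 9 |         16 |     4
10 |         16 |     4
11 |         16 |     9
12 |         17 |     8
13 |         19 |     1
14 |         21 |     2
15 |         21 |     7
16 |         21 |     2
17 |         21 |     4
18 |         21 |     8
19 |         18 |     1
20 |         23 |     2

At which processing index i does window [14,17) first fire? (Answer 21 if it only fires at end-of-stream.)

13

i=0 t=1 v=1: → [0,3); WM=-1
i=1 t=3 v=3: → [2,5); WM=1
i=2 t=8 v=1: → [8,11),[6,9); WM=6; [0,3) fires=1 [2,5) fires=1
i=3 t=2 v=9: DROP (t<6-2); WM=6
i=4 t=9 v=2: → [8,11); WM=7
i=5 t=2 v=7: DROP (t<7-2); WM=7
i=6 t=11 v=4: → [10,13); WM=9; [6,9) fires=1
i=7 t=12 v=6: → [12,15),[10,13); WM=10
i=8 t=14 v=6: → [14,17),[12,15); WM=12; [8,11) fires=2
i=9 t=16 v=4: → [16,19),[14,17); WM=14; [10,13) fires=2
i=10 t=16 v=4: → [16,19),[14,17); WM=14
i=11 t=16 v=9: → [16,19),[14,17); WM=14
i=12 t=17 v=8: → [16,19); WM=15; [12,15) fires=2
i=13 t=19 v=1: → [18,21); WM=17; [14,17) fires=4
i=14 t=21 v=2: → [20,23); WM=19; [16,19) fires=4
i=15 t=21 v=7: → [20,23); WM=19
i=16 t=21 v=2: → [20,23); WM=19
i=17 t=21 v=4: → [20,23); WM=19
i=18 t=21 v=8: → [20,23); WM=19
i=19 t=18 v=1: → [18,21),[16,19); WM=19
i=20 t=23 v=2: → [22,25); WM=21; [18,21) fires=2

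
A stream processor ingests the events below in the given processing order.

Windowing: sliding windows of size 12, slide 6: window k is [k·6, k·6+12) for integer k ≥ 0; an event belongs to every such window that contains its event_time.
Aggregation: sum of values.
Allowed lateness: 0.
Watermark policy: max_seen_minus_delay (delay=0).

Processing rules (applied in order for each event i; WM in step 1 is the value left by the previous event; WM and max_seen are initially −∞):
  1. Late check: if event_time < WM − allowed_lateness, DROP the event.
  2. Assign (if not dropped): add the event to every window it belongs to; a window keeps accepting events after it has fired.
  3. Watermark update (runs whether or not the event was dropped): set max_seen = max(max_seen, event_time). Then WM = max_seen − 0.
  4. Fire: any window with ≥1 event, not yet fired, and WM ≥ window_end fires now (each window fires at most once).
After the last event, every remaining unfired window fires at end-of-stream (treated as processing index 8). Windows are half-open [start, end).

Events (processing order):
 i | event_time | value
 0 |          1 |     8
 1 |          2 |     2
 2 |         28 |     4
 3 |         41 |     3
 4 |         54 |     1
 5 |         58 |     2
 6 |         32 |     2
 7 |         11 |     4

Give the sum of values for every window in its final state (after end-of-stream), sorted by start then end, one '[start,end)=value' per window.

[0,12)=10 [18,30)=4 [24,36)=4 [30,42)=3 [36,48)=3 [48,60)=3 [54,66)=3

i=0 t=1 v=8: → [0,12); WM=1
i=1 t=2 v=2: → [0,12); WM=2
i=2 t=28 v=4: → [24,36),[18,30); WM=28; [0,12) fires=10
i=3 t=41 v=3: → [36,48),[30,42); WM=41; [18,30) fires=4 [24,36) fires=4
i=4 t=54 v=1: → [54,66),[48,60); WM=54; [30,42) fires=3 [36,48) fires=3
i=5 t=58 v=2: → [54,66),[48,60); WM=58
i=6 t=32 v=2: DROP (t<58-0); WM=58
i=7 t=11 v=4: DROP (t<58-0); WM=58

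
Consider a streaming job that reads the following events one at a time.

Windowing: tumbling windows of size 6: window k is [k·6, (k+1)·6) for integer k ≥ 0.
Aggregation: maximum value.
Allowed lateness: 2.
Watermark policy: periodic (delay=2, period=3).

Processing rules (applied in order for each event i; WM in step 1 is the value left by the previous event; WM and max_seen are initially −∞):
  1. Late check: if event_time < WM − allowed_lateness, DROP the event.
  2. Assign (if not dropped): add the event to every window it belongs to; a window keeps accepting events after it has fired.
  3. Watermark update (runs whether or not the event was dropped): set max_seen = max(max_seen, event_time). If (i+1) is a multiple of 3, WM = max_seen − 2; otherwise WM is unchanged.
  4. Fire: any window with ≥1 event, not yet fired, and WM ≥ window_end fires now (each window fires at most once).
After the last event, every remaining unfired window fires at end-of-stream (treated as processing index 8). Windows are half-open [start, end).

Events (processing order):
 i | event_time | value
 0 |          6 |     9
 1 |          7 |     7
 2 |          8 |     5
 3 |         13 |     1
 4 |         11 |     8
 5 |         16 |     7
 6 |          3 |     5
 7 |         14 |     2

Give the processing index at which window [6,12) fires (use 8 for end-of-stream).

i=0 t=6 v=9: → [6,12); WM=−∞
i=1 t=7 v=7: → [6,12); WM=−∞
i=2 t=8 v=5: → [6,12); WM=6
i=3 t=13 v=1: → [12,18); WM=6
i=4 t=11 v=8: → [6,12); WM=6
i=5 t=16 v=7: → [12,18); WM=14; [6,12) fires=9
i=6 t=3 v=5: DROP (t<14-2); WM=14
i=7 t=14 v=2: → [12,18); WM=14

5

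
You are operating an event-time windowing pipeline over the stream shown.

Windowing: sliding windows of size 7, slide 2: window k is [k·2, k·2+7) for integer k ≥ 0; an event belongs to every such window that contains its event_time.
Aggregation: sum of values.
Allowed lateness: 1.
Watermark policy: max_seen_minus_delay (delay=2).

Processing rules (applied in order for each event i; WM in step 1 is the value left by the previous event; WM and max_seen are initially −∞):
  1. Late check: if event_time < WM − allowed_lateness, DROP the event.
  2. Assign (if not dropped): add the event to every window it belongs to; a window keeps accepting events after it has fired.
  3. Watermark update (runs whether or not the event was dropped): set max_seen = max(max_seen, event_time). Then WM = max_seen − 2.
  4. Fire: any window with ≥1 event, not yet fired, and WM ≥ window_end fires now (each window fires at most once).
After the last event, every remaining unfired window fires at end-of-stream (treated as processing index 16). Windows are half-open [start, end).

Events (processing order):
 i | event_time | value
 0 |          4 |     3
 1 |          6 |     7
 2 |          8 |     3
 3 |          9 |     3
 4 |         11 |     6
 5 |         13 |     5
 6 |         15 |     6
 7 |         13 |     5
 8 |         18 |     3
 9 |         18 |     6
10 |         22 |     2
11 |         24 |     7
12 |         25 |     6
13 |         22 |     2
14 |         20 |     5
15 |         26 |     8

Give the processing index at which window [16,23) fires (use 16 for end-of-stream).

12

i=0 t=4 v=3: → [4,11),[2,9),[0,7); WM=2
i=1 t=6 v=7: → [6,13),[4,11),[2,9),[0,7); WM=4
i=2 t=8 v=3: → [8,15),[6,13),[4,11),[2,9); WM=6
i=3 t=9 v=3: → [8,15),[6,13),[4,11); WM=7; [0,7) fires=10
i=4 t=11 v=6: → [10,17),[8,15),[6,13); WM=9; [2,9) fires=13
i=5 t=13 v=5: → [12,19),[10,17),[8,15); WM=11; [4,11) fires=16
i=6 t=15 v=6: → [14,21),[12,19),[10,17); WM=13; [6,13) fires=19
i=7 t=13 v=5: → [12,19),[10,17),[8,15); WM=13
i=8 t=18 v=3: → [18,25),[16,23),[14,21),[12,19); WM=16; [8,15) fires=22
i=9 t=18 v=6: → [18,25),[16,23),[14,21),[12,19); WM=16
i=10 t=22 v=2: → [22,29),[20,27),[18,25),[16,23); WM=20; [10,17) fires=22 [12,19) fires=25
i=11 t=24 v=7: → [24,31),[22,29),[20,27),[18,25); WM=22; [14,21) fires=15
i=12 t=25 v=6: → [24,31),[22,29),[20,27); WM=23; [16,23) fires=11
i=13 t=22 v=2: → [22,29),[20,27),[18,25),[16,23); WM=23
i=14 t=20 v=5: DROP (t<23-1); WM=23
i=15 t=26 v=8: → [26,33),[24,31),[22,29),[20,27); WM=24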